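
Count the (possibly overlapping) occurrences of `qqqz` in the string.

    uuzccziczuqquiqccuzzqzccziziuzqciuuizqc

Sliding a length-4 window over the 39 characters (36 positions):
  (no match at any position)

0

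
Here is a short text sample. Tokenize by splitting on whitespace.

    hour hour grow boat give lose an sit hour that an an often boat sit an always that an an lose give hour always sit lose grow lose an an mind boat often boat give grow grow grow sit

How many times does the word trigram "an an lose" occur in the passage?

Scanning the 37 overlapping trigram windows for "an an lose":
  position 19–21: an an lose

1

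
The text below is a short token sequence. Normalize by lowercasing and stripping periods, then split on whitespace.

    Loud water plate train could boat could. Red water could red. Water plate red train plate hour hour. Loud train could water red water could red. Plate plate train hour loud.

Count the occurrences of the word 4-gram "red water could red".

Scanning the 28 overlapping 4-gram windows for "red water could red":
  position 8–11: red water could red
  position 23–26: red water could red

2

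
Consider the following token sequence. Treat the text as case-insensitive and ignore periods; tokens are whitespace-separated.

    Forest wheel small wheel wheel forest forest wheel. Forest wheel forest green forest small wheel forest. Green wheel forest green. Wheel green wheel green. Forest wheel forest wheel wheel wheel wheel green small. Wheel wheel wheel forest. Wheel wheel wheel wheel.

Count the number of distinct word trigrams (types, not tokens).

24

41 tokens → 39 trigram windows in total.
Repeated trigrams (each contributes count−1 duplicates):
  wheel wheel wheel: 5
  forest wheel forest: 3
  wheel forest green: 3
  wheel forest wheel: 3
  forest green wheel: 2
  forest wheel wheel: 2
  green wheel green: 2
  small wheel wheel: 2
  … (1 more repeated)
15 duplicate windows → 39 − 15 = 24 distinct.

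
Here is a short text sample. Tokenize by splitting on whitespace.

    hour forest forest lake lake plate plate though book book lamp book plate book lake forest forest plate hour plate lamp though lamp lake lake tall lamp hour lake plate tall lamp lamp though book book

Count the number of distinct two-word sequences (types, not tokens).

28

36 tokens → 35 bigram windows in total.
Repeated bigrams (each contributes count−1 duplicates):
  book book: 2
  forest forest: 2
  lake lake: 2
  lake plate: 2
  lamp though: 2
  tall lamp: 2
  though book: 2
7 duplicate windows → 35 − 7 = 28 distinct.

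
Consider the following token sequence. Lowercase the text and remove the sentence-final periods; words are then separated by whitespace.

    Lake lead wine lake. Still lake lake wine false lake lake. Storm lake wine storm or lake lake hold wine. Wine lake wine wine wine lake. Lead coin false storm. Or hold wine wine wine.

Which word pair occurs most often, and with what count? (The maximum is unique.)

"wine wine", 5 times

Bigram frequencies (highest first):
  wine wine: 5
  wine lake: 3
  lake lake: 3
  lake wine: 3
  lake lead: 2
  storm or: 2
  … (15 more, each ≤ 2)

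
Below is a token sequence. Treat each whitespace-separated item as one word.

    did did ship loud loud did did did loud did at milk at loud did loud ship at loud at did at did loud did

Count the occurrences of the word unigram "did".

Scanning the 25 tokens for "did":
  position 1: did
  position 2: did
  position 6: did
  position 7: did
  position 8: did
  position 10: did
  position 15: did
  position 21: did
  position 23: did
  position 25: did

10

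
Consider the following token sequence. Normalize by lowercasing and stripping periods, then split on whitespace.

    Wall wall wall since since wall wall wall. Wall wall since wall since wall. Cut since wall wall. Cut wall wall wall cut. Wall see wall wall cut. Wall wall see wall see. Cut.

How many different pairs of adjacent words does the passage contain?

34 tokens → 33 bigram windows in total.
Repeated bigrams (each contributes count−1 duplicates):
  wall wall: 11
  since wall: 4
  wall cut: 4
  cut wall: 3
  wall see: 3
  wall since: 3
  see wall: 2
23 duplicate windows → 33 − 23 = 10 distinct.

10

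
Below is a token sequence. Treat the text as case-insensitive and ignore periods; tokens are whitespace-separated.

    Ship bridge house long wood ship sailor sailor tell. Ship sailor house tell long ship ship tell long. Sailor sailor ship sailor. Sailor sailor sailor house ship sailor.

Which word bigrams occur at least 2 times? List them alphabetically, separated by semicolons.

Bigram counts meeting the condition (at least 2 times):
  sailor house: 2
  sailor sailor: 5
  ship sailor: 4
  tell long: 2

sailor house; sailor sailor; ship sailor; tell long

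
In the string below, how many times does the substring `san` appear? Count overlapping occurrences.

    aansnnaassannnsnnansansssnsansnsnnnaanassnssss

3

Sliding a length-3 window over the 46 characters (44 positions):
  position 10–12: san
  position 20–22: san
  position 27–29: san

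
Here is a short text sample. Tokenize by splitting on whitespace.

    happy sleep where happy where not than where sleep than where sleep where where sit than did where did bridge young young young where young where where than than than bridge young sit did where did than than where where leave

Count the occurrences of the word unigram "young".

Scanning the 41 tokens for "young":
  position 21: young
  position 22: young
  position 23: young
  position 25: young
  position 32: young

5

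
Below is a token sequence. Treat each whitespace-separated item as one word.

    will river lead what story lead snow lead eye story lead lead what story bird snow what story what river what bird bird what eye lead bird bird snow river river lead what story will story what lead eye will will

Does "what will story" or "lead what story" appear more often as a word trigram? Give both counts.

"lead what story" (3 vs 0)

"what will story": 0 occurrences
"lead what story": 3 occurrences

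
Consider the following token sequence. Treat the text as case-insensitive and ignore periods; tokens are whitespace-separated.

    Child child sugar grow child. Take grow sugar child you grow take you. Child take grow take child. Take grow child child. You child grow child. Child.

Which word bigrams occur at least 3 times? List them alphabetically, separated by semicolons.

child child; child take; grow child; take grow

Bigram counts meeting the condition (at least 3 times):
  child child: 3
  child take: 3
  grow child: 3
  take grow: 3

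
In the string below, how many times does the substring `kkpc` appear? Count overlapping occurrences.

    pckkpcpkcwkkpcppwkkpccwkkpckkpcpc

Sliding a length-4 window over the 33 characters (30 positions):
  position 3–6: kkpc
  position 11–14: kkpc
  position 18–21: kkpc
  position 24–27: kkpc
  position 28–31: kkpc

5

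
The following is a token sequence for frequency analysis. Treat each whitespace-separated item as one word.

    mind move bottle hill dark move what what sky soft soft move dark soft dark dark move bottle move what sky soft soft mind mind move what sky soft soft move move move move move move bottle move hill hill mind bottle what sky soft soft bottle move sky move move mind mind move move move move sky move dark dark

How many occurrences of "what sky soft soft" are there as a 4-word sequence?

Scanning the 58 overlapping 4-gram windows for "what sky soft soft":
  position 8–11: what sky soft soft
  position 20–23: what sky soft soft
  position 27–30: what sky soft soft
  position 43–46: what sky soft soft

4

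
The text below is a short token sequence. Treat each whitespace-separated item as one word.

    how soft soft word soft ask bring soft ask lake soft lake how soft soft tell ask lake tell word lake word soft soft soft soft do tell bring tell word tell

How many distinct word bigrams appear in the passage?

32 tokens → 31 bigram windows in total.
Repeated bigrams (each contributes count−1 duplicates):
  soft soft: 5
  ask lake: 2
  how soft: 2
  soft ask: 2
  tell word: 2
  word soft: 2
9 duplicate windows → 31 − 9 = 22 distinct.

22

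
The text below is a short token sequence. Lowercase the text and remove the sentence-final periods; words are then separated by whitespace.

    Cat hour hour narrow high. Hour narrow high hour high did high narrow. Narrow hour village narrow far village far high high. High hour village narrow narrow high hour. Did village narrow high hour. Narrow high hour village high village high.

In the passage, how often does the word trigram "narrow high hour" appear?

5

Scanning the 39 overlapping trigram windows for "narrow high hour":
  position 4–6: narrow high hour
  position 7–9: narrow high hour
  position 27–29: narrow high hour
  position 32–34: narrow high hour
  position 35–37: narrow high hour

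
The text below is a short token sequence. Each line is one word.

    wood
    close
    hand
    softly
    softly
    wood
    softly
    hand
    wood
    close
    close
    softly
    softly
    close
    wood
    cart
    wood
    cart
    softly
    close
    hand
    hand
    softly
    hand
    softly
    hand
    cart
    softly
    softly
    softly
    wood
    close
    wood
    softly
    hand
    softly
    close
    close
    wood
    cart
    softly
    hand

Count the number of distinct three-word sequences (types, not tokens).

34

42 tokens → 40 trigram windows in total.
Repeated trigrams (each contributes count−1 duplicates):
  close wood cart: 2
  hand softly hand: 2
  softly hand softly: 2
  softly softly wood: 2
  wood cart softly: 2
  wood softly hand: 2
6 duplicate windows → 40 − 6 = 34 distinct.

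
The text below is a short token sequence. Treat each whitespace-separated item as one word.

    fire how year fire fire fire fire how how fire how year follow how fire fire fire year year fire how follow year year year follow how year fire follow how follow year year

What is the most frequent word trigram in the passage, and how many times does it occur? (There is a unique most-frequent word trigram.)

"fire fire fire", 3 times

Trigram frequencies (highest first):
  fire fire fire: 3
  fire how year: 2
  how year fire: 2
  year follow how: 2
  how follow year: 2
  follow year year: 2
  … (19 more, each ≤ 1)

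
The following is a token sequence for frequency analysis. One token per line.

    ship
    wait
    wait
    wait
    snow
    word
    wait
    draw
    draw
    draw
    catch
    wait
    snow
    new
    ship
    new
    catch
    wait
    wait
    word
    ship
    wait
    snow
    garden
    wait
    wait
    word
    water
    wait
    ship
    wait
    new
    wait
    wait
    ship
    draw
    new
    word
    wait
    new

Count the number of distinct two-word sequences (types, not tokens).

25

40 tokens → 39 bigram windows in total.
Repeated bigrams (each contributes count−1 duplicates):
  wait wait: 5
  ship wait: 3
  wait snow: 3
  catch wait: 2
  draw draw: 2
  wait new: 2
  wait ship: 2
  wait word: 2
  … (1 more repeated)
14 duplicate windows → 39 − 14 = 25 distinct.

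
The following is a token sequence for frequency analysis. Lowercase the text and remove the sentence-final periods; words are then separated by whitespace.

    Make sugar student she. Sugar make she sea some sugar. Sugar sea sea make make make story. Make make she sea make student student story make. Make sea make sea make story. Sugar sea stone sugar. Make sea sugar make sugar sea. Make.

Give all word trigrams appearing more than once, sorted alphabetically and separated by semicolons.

Trigram counts meeting the condition (more than once):
  make sea make: 2
  make she sea: 2
  story make make: 2

make sea make; make she sea; story make make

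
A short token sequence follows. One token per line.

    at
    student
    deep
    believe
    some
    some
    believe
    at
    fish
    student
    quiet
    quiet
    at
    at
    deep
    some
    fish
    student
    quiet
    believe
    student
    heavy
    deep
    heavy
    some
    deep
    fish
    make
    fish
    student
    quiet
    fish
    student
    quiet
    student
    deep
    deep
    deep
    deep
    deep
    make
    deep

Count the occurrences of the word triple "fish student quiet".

Scanning the 40 overlapping trigram windows for "fish student quiet":
  position 9–11: fish student quiet
  position 17–19: fish student quiet
  position 29–31: fish student quiet
  position 32–34: fish student quiet

4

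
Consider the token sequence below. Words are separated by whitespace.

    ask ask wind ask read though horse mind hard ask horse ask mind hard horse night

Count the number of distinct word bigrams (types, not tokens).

16 tokens → 15 bigram windows in total.
Repeated bigrams (each contributes count−1 duplicates):
  mind hard: 2
1 duplicate windows → 15 − 1 = 14 distinct.

14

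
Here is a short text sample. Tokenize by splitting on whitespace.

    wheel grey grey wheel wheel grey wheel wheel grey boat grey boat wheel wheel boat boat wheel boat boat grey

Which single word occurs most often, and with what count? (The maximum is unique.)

Unigram frequencies (highest first):
  wheel: 8
  grey: 6
  boat: 6

"wheel", 8 times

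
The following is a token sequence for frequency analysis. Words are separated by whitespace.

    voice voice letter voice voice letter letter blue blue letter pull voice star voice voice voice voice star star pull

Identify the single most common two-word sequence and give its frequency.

Bigram frequencies (highest first):
  voice voice: 5
  voice letter: 2
  voice star: 2
  letter voice: 1
  letter letter: 1
  letter blue: 1
  … (7 more, each ≤ 1)

"voice voice", 5 times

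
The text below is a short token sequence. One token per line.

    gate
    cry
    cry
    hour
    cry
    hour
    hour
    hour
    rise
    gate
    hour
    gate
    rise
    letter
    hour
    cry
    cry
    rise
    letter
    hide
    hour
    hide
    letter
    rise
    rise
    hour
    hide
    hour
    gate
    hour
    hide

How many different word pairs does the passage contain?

31 tokens → 30 bigram windows in total.
Repeated bigrams (each contributes count−1 duplicates):
  hour hide: 3
  cry cry: 2
  cry hour: 2
  gate hour: 2
  hide hour: 2
  hour cry: 2
  hour gate: 2
  hour hour: 2
  … (1 more repeated)
10 duplicate windows → 30 − 10 = 20 distinct.

20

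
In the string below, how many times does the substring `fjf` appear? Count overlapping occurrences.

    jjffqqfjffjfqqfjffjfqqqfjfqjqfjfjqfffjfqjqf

7

Sliding a length-3 window over the 43 characters (41 positions):
  position 7–9: fjf
  position 10–12: fjf
  position 15–17: fjf
  position 18–20: fjf
  position 24–26: fjf
  position 30–32: fjf
  position 37–39: fjf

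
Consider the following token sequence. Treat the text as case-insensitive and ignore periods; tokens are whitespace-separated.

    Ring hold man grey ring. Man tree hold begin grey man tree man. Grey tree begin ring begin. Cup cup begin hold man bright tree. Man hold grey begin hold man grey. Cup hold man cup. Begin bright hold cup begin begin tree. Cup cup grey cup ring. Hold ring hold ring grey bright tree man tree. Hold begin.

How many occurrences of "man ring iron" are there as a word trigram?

Scanning the 57 overlapping trigram windows for "man ring iron":
  (none found)

0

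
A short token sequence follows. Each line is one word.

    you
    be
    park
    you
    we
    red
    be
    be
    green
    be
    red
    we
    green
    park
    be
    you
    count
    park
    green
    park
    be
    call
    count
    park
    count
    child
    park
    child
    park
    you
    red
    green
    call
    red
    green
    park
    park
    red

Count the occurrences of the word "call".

2

Scanning the 38 tokens for "call":
  position 22: call
  position 33: call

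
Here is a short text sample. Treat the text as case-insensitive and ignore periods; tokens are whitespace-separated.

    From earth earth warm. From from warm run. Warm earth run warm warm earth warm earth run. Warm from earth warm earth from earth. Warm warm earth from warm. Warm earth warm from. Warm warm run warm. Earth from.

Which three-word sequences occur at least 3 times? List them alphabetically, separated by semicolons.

Trigram counts meeting the condition (at least 3 times):
  warm earth from: 3
  warm warm earth: 3

warm earth from; warm warm earth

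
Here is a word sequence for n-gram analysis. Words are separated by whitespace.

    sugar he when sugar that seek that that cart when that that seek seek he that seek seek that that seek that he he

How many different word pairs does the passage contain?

15

24 tokens → 23 bigram windows in total.
Repeated bigrams (each contributes count−1 duplicates):
  that seek: 4
  seek that: 3
  that that: 3
  seek seek: 2
8 duplicate windows → 23 − 8 = 15 distinct.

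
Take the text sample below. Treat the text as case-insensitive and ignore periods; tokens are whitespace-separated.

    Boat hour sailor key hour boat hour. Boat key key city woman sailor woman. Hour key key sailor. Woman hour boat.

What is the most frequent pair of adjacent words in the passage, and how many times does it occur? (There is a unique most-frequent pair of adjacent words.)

Bigram frequencies (highest first):
  hour boat: 3
  boat hour: 2
  key key: 2
  sailor woman: 2
  woman hour: 2
  hour sailor: 1
  … (8 more, each ≤ 1)

"hour boat", 3 times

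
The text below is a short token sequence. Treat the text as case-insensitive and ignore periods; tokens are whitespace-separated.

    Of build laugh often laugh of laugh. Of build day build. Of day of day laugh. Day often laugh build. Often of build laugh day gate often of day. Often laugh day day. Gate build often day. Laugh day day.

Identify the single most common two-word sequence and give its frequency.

"laugh day", 4 times

Bigram frequencies (highest first):
  laugh day: 4
  of build: 3
  often laugh: 3
  of day: 3
  build laugh: 2
  laugh of: 2
  … (16 more, each ≤ 2)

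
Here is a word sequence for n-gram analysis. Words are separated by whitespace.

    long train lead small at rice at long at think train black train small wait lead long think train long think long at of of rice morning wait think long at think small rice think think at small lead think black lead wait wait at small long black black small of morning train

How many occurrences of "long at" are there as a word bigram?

Scanning the 52 overlapping bigram windows for "long at":
  position 8–9: long at
  position 22–23: long at
  position 30–31: long at

3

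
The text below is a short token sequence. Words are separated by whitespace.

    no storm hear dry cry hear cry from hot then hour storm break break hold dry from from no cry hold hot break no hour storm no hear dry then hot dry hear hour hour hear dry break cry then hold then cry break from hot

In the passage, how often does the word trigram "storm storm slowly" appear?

Scanning the 44 overlapping trigram windows for "storm storm slowly":
  (none found)

0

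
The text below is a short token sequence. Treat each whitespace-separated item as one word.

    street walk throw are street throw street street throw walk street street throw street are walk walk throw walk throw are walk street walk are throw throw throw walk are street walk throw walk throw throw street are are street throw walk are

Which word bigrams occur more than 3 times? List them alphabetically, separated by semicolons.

street throw; throw walk; walk throw

Bigram counts meeting the condition (more than 3 times):
  street throw: 4
  throw walk: 5
  walk throw: 5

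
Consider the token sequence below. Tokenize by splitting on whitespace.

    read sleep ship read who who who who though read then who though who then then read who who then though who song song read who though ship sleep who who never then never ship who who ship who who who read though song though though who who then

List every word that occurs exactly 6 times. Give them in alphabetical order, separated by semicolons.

Unigram counts meeting the condition (exactly 6 times):
  read: 6
  then: 6

read; then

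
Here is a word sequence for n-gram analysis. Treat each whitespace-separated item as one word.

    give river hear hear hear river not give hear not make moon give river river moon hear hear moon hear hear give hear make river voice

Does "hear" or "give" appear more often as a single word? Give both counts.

"hear" (9 vs 4)

"hear": 9 occurrences
"give": 4 occurrences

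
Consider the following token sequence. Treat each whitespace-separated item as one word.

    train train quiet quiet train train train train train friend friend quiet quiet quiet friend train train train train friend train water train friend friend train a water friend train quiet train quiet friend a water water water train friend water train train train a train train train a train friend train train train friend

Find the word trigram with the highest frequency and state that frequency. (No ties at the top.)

Trigram frequencies (highest first):
  train train train: 8
  train train friend: 3
  train friend friend: 2
  friend train train: 2
  train friend train: 2
  water train friend: 2
  … (32 more, each ≤ 2)

"train train train", 8 times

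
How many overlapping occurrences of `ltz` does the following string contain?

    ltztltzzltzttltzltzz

Sliding a length-3 window over the 20 characters (18 positions):
  position 1–3: ltz
  position 5–7: ltz
  position 9–11: ltz
  position 14–16: ltz
  position 17–19: ltz

5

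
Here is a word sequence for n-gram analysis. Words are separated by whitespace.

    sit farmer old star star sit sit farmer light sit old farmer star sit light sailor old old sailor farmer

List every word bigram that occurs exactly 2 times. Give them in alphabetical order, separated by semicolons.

sit farmer; star sit

Bigram counts meeting the condition (exactly 2 times):
  sit farmer: 2
  star sit: 2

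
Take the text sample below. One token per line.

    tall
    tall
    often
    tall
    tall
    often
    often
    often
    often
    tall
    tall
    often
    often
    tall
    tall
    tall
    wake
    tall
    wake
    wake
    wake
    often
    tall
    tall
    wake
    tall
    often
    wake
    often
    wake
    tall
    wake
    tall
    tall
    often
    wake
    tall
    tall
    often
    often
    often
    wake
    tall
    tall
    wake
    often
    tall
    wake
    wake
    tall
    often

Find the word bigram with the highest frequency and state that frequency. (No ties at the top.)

"tall tall", 9 times

Bigram frequencies (highest first):
  tall tall: 9
  tall often: 7
  wake tall: 7
  often often: 6
  tall wake: 6
  often tall: 5
  … (3 more, each ≤ 4)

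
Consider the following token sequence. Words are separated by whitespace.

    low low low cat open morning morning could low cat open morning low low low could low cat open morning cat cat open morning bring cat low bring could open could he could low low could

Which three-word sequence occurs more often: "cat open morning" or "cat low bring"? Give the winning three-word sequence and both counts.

"cat open morning": 4 occurrences
"cat low bring": 1 occurrence

"cat open morning" (4 vs 1)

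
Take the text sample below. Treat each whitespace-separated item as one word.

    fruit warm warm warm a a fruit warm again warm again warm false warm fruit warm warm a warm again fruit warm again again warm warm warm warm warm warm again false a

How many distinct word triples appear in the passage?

23

33 tokens → 31 trigram windows in total.
Repeated trigrams (each contributes count−1 duplicates):
  warm warm warm: 5
  fruit warm again: 2
  fruit warm warm: 2
  warm again warm: 2
  warm warm a: 2
8 duplicate windows → 31 − 8 = 23 distinct.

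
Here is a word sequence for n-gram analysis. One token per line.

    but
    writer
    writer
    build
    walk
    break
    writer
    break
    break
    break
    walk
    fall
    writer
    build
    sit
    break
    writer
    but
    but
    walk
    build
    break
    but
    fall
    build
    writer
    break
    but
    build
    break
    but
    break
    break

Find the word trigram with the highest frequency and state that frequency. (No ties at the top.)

"build break but", 2 times

Trigram frequencies (highest first):
  build break but: 2
  but writer writer: 1
  writer writer build: 1
  writer build walk: 1
  build walk break: 1
  walk break writer: 1
  … (24 more, each ≤ 1)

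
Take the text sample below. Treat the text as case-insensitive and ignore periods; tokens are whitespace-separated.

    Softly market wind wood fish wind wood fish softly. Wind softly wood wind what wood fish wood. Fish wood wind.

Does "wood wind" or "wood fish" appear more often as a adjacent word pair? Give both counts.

"wood wind": 2 occurrences
"wood fish": 4 occurrences

"wood fish" (4 vs 2)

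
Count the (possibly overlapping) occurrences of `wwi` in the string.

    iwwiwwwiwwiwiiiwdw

3

Sliding a length-3 window over the 18 characters (16 positions):
  position 2–4: wwi
  position 6–8: wwi
  position 9–11: wwi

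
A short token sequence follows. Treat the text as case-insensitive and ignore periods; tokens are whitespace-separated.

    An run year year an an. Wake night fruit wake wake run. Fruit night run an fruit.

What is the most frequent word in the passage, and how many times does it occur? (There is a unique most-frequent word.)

Unigram frequencies (highest first):
  an: 4
  run: 3
  wake: 3
  fruit: 3
  year: 2
  night: 2

"an", 4 times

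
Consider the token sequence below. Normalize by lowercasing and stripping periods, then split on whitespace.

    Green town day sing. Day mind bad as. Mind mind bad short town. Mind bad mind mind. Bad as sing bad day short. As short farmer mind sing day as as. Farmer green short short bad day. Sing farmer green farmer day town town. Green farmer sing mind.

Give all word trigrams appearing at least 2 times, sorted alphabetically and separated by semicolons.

Trigram counts meeting the condition (at least 2 times):
  mind bad as: 2
  mind mind bad: 2

mind bad as; mind mind bad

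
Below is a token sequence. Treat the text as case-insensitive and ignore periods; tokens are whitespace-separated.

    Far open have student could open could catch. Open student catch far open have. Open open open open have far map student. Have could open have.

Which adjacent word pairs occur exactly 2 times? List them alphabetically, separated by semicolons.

Bigram counts meeting the condition (exactly 2 times):
  could open: 2
  far open: 2

could open; far open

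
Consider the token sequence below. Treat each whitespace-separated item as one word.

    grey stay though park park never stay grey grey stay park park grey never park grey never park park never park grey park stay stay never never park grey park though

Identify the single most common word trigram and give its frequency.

"never park grey", 3 times

Trigram frequencies (highest first):
  never park grey: 3
  park park never: 2
  park grey never: 2
  grey never park: 2
  park grey park: 2
  grey stay though: 1
  … (17 more, each ≤ 1)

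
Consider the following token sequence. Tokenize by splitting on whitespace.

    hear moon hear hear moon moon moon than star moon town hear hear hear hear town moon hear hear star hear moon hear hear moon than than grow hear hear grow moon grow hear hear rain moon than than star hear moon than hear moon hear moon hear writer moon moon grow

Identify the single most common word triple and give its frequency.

"hear moon hear", 4 times

Trigram frequencies (highest first):
  hear moon hear: 4
  moon hear hear: 3
  hear hear moon: 2
  hear hear hear: 2
  star hear moon: 2
  hear moon than: 2
  … (33 more, each ≤ 2)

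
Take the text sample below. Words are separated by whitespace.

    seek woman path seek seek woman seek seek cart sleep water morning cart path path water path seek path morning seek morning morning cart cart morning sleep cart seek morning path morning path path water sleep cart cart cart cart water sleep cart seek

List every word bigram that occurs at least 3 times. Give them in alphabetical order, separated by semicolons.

Bigram counts meeting the condition (at least 3 times):
  cart cart: 4
  sleep cart: 3

cart cart; sleep cart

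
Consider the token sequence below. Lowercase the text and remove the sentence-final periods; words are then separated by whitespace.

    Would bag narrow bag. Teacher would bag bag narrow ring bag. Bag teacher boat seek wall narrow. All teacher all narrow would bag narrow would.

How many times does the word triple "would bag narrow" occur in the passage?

2

Scanning the 23 overlapping trigram windows for "would bag narrow":
  position 1–3: would bag narrow
  position 22–24: would bag narrow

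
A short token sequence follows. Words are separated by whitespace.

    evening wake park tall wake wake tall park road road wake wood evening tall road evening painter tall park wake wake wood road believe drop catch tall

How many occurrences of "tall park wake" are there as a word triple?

Scanning the 25 overlapping trigram windows for "tall park wake":
  position 18–20: tall park wake

1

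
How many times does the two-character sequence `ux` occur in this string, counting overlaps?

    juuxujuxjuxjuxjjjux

Sliding a length-2 window over the 19 characters (18 positions):
  position 3–4: ux
  position 7–8: ux
  position 10–11: ux
  position 13–14: ux
  position 18–19: ux

5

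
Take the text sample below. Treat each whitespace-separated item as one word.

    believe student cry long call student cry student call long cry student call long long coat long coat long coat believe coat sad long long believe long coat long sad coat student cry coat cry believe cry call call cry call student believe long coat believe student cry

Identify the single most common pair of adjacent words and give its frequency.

Bigram frequencies (highest first):
  long coat: 5
  student cry: 4
  coat long: 3
  believe student: 2
  call student: 2
  cry student: 2
  … (23 more, each ≤ 2)

"long coat", 5 times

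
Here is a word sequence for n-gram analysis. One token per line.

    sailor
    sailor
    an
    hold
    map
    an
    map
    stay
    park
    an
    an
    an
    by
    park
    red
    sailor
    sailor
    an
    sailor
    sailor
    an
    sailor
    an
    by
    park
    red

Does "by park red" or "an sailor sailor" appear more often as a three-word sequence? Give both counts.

"by park red" (2 vs 1)

"by park red": 2 occurrences
"an sailor sailor": 1 occurrence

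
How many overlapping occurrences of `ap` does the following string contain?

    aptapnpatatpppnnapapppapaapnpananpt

6

Sliding a length-2 window over the 35 characters (34 positions):
  position 1–2: ap
  position 4–5: ap
  position 17–18: ap
  position 19–20: ap
  position 23–24: ap
  position 26–27: ap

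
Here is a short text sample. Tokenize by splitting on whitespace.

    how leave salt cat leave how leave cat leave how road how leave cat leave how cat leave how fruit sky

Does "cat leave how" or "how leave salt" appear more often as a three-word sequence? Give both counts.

"cat leave how" (4 vs 1)

"cat leave how": 4 occurrences
"how leave salt": 1 occurrence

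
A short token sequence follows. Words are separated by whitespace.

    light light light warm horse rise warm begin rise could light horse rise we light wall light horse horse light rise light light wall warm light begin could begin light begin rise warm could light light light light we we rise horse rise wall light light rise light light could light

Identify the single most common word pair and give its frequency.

"light light", 8 times

Bigram frequencies (highest first):
  light light: 8
  horse rise: 3
  could light: 3
  rise warm: 2
  begin rise: 2
  light horse: 2
  … (25 more, each ≤ 2)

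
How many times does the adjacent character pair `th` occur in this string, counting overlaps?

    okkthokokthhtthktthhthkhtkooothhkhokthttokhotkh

Sliding a length-2 window over the 47 characters (46 positions):
  position 4–5: th
  position 10–11: th
  position 14–15: th
  position 18–19: th
  position 21–22: th
  position 30–31: th
  position 37–38: th

7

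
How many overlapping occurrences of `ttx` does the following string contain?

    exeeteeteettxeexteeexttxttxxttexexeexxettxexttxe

5

Sliding a length-3 window over the 48 characters (46 positions):
  position 11–13: ttx
  position 22–24: ttx
  position 25–27: ttx
  position 40–42: ttx
  position 45–47: ttx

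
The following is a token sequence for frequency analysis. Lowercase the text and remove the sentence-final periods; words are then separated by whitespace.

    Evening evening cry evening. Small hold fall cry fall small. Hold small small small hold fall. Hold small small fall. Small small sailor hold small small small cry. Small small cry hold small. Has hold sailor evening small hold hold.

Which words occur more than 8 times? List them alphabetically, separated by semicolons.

hold; small

Unigram counts meeting the condition (more than 8 times):
  hold: 9
  small: 16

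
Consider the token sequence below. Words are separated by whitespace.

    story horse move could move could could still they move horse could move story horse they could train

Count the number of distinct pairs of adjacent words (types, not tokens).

14

18 tokens → 17 bigram windows in total.
Repeated bigrams (each contributes count−1 duplicates):
  could move: 2
  move could: 2
  story horse: 2
3 duplicate windows → 17 − 3 = 14 distinct.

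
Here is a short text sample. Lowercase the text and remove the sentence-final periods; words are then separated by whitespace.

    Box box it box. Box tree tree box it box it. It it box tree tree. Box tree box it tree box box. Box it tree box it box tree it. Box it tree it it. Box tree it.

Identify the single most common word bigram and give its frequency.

"box it", 7 times

Bigram frequencies (highest first):
  box it: 7
  it box: 6
  box tree: 5
  tree box: 5
  box box: 4
  it it: 3
  … (3 more, each ≤ 3)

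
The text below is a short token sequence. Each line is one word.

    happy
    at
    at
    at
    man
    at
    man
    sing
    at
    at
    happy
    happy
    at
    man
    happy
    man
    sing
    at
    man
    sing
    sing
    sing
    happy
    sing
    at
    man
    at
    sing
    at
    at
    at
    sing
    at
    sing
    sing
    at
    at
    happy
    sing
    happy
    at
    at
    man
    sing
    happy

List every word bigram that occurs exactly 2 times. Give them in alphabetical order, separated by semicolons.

Bigram counts meeting the condition (exactly 2 times):
  at happy: 2
  happy sing: 2
  man at: 2

at happy; happy sing; man at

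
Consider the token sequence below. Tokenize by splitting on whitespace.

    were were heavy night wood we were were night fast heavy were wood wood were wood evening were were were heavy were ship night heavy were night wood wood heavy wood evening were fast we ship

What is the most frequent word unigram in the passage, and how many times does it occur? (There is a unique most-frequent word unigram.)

Unigram frequencies (highest first):
  were: 12
  wood: 7
  heavy: 5
  night: 4
  we: 2
  fast: 2
  … (2 more, each ≤ 2)

"were", 12 times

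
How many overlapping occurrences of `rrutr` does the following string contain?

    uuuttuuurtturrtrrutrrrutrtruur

2

Sliding a length-5 window over the 30 characters (26 positions):
  position 16–20: rrutr
  position 21–25: rrutr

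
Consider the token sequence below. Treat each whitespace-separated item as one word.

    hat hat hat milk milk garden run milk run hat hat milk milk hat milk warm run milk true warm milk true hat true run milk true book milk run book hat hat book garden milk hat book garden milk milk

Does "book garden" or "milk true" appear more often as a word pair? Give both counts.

"book garden": 2 occurrences
"milk true": 3 occurrences

"milk true" (3 vs 2)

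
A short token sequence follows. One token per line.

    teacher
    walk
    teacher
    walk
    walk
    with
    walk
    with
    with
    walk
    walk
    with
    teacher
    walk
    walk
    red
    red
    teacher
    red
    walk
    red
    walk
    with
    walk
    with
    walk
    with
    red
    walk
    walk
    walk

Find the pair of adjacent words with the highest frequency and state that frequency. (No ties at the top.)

Bigram frequencies (highest first):
  walk with: 6
  walk walk: 5
  with walk: 4
  teacher walk: 3
  red walk: 3
  walk red: 2
  … (7 more, each ≤ 1)

"walk with", 6 times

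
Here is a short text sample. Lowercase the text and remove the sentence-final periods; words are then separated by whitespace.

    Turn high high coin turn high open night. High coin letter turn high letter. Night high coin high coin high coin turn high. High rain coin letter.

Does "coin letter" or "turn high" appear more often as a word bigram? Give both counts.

"turn high" (4 vs 2)

"coin letter": 2 occurrences
"turn high": 4 occurrences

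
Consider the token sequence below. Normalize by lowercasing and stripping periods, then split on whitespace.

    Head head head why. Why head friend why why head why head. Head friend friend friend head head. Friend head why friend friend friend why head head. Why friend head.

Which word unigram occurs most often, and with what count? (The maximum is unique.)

"head", 13 times

Unigram frequencies (highest first):
  head: 13
  friend: 9
  why: 8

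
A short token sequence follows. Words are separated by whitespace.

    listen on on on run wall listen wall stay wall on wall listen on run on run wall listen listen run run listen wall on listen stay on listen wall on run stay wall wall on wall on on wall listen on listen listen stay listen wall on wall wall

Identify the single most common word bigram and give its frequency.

Bigram frequencies (highest first):
  wall on: 6
  on run: 4
  wall listen: 4
  listen wall: 4
  on wall: 4
  listen on: 3
  … (15 more, each ≤ 3)

"wall on", 6 times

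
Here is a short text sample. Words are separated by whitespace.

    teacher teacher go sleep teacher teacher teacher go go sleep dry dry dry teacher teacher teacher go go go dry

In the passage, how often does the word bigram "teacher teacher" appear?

5

Scanning the 19 overlapping bigram windows for "teacher teacher":
  position 1–2: teacher teacher
  position 5–6: teacher teacher
  position 6–7: teacher teacher
  position 14–15: teacher teacher
  position 15–16: teacher teacher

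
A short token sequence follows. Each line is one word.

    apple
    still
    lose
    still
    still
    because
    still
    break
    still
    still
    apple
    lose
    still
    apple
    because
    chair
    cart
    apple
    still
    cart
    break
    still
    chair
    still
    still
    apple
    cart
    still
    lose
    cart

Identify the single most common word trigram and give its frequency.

"still still apple", 2 times

Trigram frequencies (highest first):
  still still apple: 2
  apple still lose: 1
  still lose still: 1
  lose still still: 1
  still still because: 1
  still because still: 1
  … (21 more, each ≤ 1)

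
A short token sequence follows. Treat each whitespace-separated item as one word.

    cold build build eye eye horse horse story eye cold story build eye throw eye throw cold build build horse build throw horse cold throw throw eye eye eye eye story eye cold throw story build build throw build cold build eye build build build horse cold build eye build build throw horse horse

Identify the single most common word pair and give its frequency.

"build build", 6 times

Bigram frequencies (highest first):
  build build: 6
  cold build: 4
  build eye: 4
  eye eye: 4
  build throw: 3
  horse horse: 2
  … (20 more, each ≤ 2)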